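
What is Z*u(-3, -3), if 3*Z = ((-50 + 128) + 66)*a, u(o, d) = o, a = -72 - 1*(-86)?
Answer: -2016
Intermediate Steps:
a = 14 (a = -72 + 86 = 14)
Z = 672 (Z = (((-50 + 128) + 66)*14)/3 = ((78 + 66)*14)/3 = (144*14)/3 = (⅓)*2016 = 672)
Z*u(-3, -3) = 672*(-3) = -2016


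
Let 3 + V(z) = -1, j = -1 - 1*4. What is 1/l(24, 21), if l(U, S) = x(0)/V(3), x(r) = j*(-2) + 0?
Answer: -⅖ ≈ -0.40000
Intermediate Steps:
j = -5 (j = -1 - 4 = -5)
V(z) = -4 (V(z) = -3 - 1 = -4)
x(r) = 10 (x(r) = -5*(-2) + 0 = 10 + 0 = 10)
l(U, S) = -5/2 (l(U, S) = 10/(-4) = 10*(-¼) = -5/2)
1/l(24, 21) = 1/(-5/2) = -⅖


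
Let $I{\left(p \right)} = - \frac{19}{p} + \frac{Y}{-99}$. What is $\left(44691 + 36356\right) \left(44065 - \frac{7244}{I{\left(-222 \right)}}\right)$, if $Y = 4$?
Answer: $- \frac{3119015098363}{331} \approx -9.423 \cdot 10^{9}$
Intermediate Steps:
$I{\left(p \right)} = - \frac{4}{99} - \frac{19}{p}$ ($I{\left(p \right)} = - \frac{19}{p} + \frac{4}{-99} = - \frac{19}{p} + 4 \left(- \frac{1}{99}\right) = - \frac{19}{p} - \frac{4}{99} = - \frac{4}{99} - \frac{19}{p}$)
$\left(44691 + 36356\right) \left(44065 - \frac{7244}{I{\left(-222 \right)}}\right) = \left(44691 + 36356\right) \left(44065 - \frac{7244}{- \frac{4}{99} - \frac{19}{-222}}\right) = 81047 \left(44065 - \frac{7244}{- \frac{4}{99} - - \frac{19}{222}}\right) = 81047 \left(44065 - \frac{7244}{- \frac{4}{99} + \frac{19}{222}}\right) = 81047 \left(44065 - \frac{7244}{\frac{331}{7326}}\right) = 81047 \left(44065 - \frac{53069544}{331}\right) = 81047 \left(- \frac{38484029}{331}\right) = - \frac{3119015098363}{331}$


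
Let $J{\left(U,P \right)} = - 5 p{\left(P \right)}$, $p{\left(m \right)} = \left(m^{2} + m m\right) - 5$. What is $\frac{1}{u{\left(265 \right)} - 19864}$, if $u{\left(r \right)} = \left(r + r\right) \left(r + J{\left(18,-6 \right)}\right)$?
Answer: $- \frac{1}{56964} \approx -1.7555 \cdot 10^{-5}$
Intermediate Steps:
$p{\left(m \right)} = -5 + 2 m^{2}$ ($p{\left(m \right)} = \left(m^{2} + m^{2}\right) - 5 = 2 m^{2} - 5 = -5 + 2 m^{2}$)
$J{\left(U,P \right)} = 25 - 10 P^{2}$ ($J{\left(U,P \right)} = - 5 \left(-5 + 2 P^{2}\right) = 25 - 10 P^{2}$)
$u{\left(r \right)} = 2 r \left(-335 + r\right)$ ($u{\left(r \right)} = \left(r + r\right) \left(r + \left(25 - 10 \left(-6\right)^{2}\right)\right) = 2 r \left(r + \left(25 - 360\right)\right) = 2 r \left(r - 335\right) = 2 r \left(-335 + r\right)$)
$\frac{1}{u{\left(265 \right)} - 19864} = \frac{1}{2 \cdot 265 \left(-335 + 265\right) - 19864} = \frac{1}{2 \cdot 265 \left(-70\right) - 19864} = \frac{1}{-37100 - 19864} = \frac{1}{-56964} = - \frac{1}{56964}$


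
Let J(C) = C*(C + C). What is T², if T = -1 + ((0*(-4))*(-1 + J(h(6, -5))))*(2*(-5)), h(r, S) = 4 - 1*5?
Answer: 1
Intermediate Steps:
h(r, S) = -1 (h(r, S) = 4 - 5 = -1)
J(C) = 2*C² (J(C) = C*(2*C) = 2*C²)
T = -1 (T = -1 + ((0*(-4))*(-1 + 2*(-1)²))*(2*(-5)) = -1 + (0*(-1 + 2*1))*(-10) = -1 + (0*(-1 + 2))*(-10) = -1 + (0*1)*(-10) = -1 + 0*(-10) = -1 + 0 = -1)
T² = (-1)² = 1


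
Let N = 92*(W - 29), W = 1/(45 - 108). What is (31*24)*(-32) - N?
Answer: -1331728/63 ≈ -21139.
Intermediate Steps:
W = -1/63 (W = 1/(-63) = -1/63 ≈ -0.015873)
N = -168176/63 (N = 92*(-1/63 - 29) = 92*(-1828/63) = -168176/63 ≈ -2669.5)
(31*24)*(-32) - N = (31*24)*(-32) - 1*(-168176/63) = 744*(-32) + 168176/63 = -23808 + 168176/63 = -1331728/63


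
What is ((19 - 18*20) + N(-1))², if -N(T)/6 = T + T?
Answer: 108241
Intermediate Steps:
N(T) = -12*T (N(T) = -6*(T + T) = -12*T)
((19 - 18*20) + N(-1))² = ((19 - 18*20) - 12*(-1))² = ((19 - 360) + 12)² = (-341 + 12)² = (-329)² = 108241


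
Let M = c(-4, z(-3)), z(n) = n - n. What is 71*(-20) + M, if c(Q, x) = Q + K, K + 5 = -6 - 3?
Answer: -1438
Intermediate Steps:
z(n) = 0
K = -14 (K = -5 + (-6 - 3) = -5 - 9 = -14)
c(Q, x) = -14 + Q (c(Q, x) = Q - 14 = -14 + Q)
M = -18 (M = -14 - 4 = -18)
71*(-20) + M = 71*(-20) - 18 = -1420 - 18 = -1438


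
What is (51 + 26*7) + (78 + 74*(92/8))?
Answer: 1162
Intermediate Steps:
(51 + 26*7) + (78 + 74*(92/8)) = (51 + 182) + (78 + 74*(92*(⅛))) = 233 + (78 + 74*(23/2)) = 233 + (78 + 851) = 233 + 929 = 1162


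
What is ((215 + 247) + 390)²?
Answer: 725904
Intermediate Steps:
((215 + 247) + 390)² = (462 + 390)² = 852² = 725904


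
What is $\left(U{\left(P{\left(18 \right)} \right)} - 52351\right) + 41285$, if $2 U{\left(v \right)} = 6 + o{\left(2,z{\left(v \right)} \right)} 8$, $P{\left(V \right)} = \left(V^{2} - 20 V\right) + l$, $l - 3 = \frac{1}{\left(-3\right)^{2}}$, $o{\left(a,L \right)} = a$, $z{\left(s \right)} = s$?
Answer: $-11055$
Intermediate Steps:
$l = \frac{28}{9}$ ($l = 3 + \frac{1}{\left(-3\right)^{2}} = 3 + \frac{1}{9} = \frac{28}{9} \approx 3.1111$)
$P{\left(V \right)} = \frac{28}{9} + V^{2} - 20 V$ ($P{\left(V \right)} = \left(V^{2} - 20 V\right) + \frac{28}{9} = \frac{28}{9} + V^{2} - 20 V$)
$U{\left(v \right)} = 11$ ($U{\left(v \right)} = \frac{6 + 2 \cdot 8}{2} = \frac{6 + 16}{2} = \frac{1}{2} \cdot 22 = 11$)
$\left(U{\left(P{\left(18 \right)} \right)} - 52351\right) + 41285 = \left(11 - 52351\right) + 41285 = -52340 + 41285 = -11055$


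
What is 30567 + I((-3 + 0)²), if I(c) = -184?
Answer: 30383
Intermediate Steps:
30567 + I((-3 + 0)²) = 30567 - 184 = 30383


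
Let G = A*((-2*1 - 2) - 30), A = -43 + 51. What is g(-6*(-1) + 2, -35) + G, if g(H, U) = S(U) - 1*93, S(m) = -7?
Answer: -372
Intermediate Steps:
A = 8
g(H, U) = -100 (g(H, U) = -7 - 1*93 = -7 - 93 = -100)
G = -272 (G = 8*((-2*1 - 2) - 30) = 8*((-2 - 2) - 30) = 8*(-4 - 30) = 8*(-34) = -272)
g(-6*(-1) + 2, -35) + G = -100 - 272 = -372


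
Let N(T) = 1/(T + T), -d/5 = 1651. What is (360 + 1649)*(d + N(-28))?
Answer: -132674647/8 ≈ -1.6584e+7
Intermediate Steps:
d = -8255 (d = -5*1651 = -8255)
N(T) = 1/(2*T)
(360 + 1649)*(d + N(-28)) = (360 + 1649)*(-8255 + (1/2)/(-28)) = 2009*(-8255 + (1/2)*(-1/28)) = 2009*(-8255 - 1/56) = 2009*(-462281/56) = -132674647/8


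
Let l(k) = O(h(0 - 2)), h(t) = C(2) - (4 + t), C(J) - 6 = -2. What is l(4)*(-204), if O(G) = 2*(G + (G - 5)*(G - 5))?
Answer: -4488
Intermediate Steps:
C(J) = 4 (C(J) = 6 - 2 = 4)
h(t) = -t (h(t) = 4 - (4 + t) = 4 + (-4 - t) = -t)
O(G) = 2*G + 2*(-5 + G)**2 (O(G) = 2*(G + (-5 + G)*(-5 + G)) = 2*(G + (-5 + G)**2) = 2*G + 2*(-5 + G)**2)
l(k) = 22 (l(k) = 2*(-(0 - 2)) + 2*(-5 - (0 - 2))**2 = 2*(-1*(-2)) + 2*(-5 - 1*(-2))**2 = 2*2 + 2*(-5 + 2)**2 = 4 + 2*(-3)**2 = 4 + 2*9 = 4 + 18 = 22)
l(4)*(-204) = 22*(-204) = -4488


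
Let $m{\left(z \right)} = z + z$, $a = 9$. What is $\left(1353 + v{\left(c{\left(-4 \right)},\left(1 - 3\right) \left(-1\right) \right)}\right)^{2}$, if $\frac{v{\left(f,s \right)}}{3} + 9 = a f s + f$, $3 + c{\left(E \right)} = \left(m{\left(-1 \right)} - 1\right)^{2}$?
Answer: $2782224$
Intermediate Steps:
$m{\left(z \right)} = 2 z$
$c{\left(E \right)} = 6$ ($c{\left(E \right)} = -3 + \left(2 \left(-1\right) - 1\right)^{2} = -3 + \left(-2 - 1\right)^{2} = -3 + \left(-3\right)^{2} = -3 + 9 = 6$)
$v{\left(f,s \right)} = -27 + 3 f + 27 f s$ ($v{\left(f,s \right)} = -27 + 3 \left(9 f s + f\right) = -27 + 3 \left(f + 9 f s\right) = -27 + \left(3 f + 27 f s\right) = -27 + 3 f + 27 f s$)
$\left(1353 + v{\left(c{\left(-4 \right)},\left(1 - 3\right) \left(-1\right) \right)}\right)^{2} = \left(1353 + \left(-27 + 3 \cdot 6 + 27 \cdot 6 \left(1 - 3\right) \left(-1\right)\right)\right)^{2} = \left(1353 + \left(-27 + 18 + 27 \cdot 6 \left(\left(-2\right) \left(-1\right)\right)\right)\right)^{2} = \left(1353 + \left(-27 + 18 + 27 \cdot 6 \cdot 2\right)\right)^{2} = \left(1353 + \left(-27 + 18 + 324\right)\right)^{2} = \left(1353 + 315\right)^{2} = 1668^{2} = 2782224$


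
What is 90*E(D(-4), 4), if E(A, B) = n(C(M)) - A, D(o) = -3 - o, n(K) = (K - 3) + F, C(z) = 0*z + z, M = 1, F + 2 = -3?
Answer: -720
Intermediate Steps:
F = -5 (F = -2 - 3 = -5)
C(z) = z (C(z) = 0 + z = z)
n(K) = -8 + K (n(K) = (K - 3) - 5 = (-3 + K) - 5 = -8 + K)
E(A, B) = -7 - A (E(A, B) = (-8 + 1) - A = -7 - A)
90*E(D(-4), 4) = 90*(-7 - (-3 - 1*(-4))) = 90*(-7 - (-3 + 4)) = 90*(-7 - 1*1) = 90*(-7 - 1) = 90*(-8) = -720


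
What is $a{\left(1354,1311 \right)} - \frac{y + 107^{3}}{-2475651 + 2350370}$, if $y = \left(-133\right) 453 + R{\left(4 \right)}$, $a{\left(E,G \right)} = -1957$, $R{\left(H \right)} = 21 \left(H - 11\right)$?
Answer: $- \frac{244010270}{125281} \approx -1947.7$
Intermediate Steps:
$R{\left(H \right)} = -231 + 21 H$ ($R{\left(H \right)} = 21 \left(-11 + H\right) = -231 + 21 H$)
$y = -60396$ ($y = \left(-133\right) 453 + \left(-231 + 21 \cdot 4\right) = -60249 + \left(-231 + 84\right) = -60249 - 147 = -60396$)
$a{\left(1354,1311 \right)} - \frac{y + 107^{3}}{-2475651 + 2350370} = -1957 - \frac{-60396 + 107^{3}}{-2475651 + 2350370} = -1957 - \frac{-60396 + 1225043}{-125281} = -1957 - 1164647 \left(- \frac{1}{125281}\right) = -1957 - - \frac{1164647}{125281} = -1957 + \frac{1164647}{125281} = - \frac{244010270}{125281}$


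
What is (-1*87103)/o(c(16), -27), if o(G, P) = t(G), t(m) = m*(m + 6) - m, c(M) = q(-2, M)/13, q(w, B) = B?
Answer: -14720407/1296 ≈ -11358.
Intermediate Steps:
c(M) = M/13
t(m) = -m + m*(6 + m) (t(m) = m*(6 + m) - m = -m + m*(6 + m))
o(G, P) = G*(5 + G)
(-1*87103)/o(c(16), -27) = (-1*87103)/((((1/13)*16)*(5 + (1/13)*16))) = -87103*13/(16*(5 + 16/13)) = -87103/((16/13)*(81/13)) = -87103/1296/169 = -87103*169/1296 = -14720407/1296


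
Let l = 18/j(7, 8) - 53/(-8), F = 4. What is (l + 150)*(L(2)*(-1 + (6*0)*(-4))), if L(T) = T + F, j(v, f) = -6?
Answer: -3687/4 ≈ -921.75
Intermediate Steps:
L(T) = 4 + T (L(T) = T + 4 = 4 + T)
l = 29/8 (l = 18/(-6) - 53/(-8) = 18*(-⅙) - 53*(-⅛) = -3 + 53/8 = 29/8 ≈ 3.6250)
(l + 150)*(L(2)*(-1 + (6*0)*(-4))) = (29/8 + 150)*((4 + 2)*(-1 + (6*0)*(-4))) = 1229*(6*(-1 + 0*(-4)))/8 = 1229*(6*(-1 + 0))/8 = 1229*(6*(-1))/8 = (1229/8)*(-6) = -3687/4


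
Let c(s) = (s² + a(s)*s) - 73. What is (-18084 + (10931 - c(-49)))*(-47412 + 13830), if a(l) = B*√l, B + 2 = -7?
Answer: 318390942 + 103667634*I ≈ 3.1839e+8 + 1.0367e+8*I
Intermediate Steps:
B = -9 (B = -2 - 7 = -9)
a(l) = -9*√l
c(s) = -73 + s² - 9*s^(3/2) (c(s) = (s² + (-9*√s)*s) - 73 = (s² - 9*s^(3/2)) - 73 = -73 + s² - 9*s^(3/2))
(-18084 + (10931 - c(-49)))*(-47412 + 13830) = (-18084 + (10931 - (-73 + (-49)² - (-3087)*I)))*(-47412 + 13830) = (-18084 + (10931 - (-73 + 2401 - (-3087)*I)))*(-33582) = (-18084 + (10931 - (-73 + 2401 + 3087*I)))*(-33582) = (-18084 + (10931 - (2328 + 3087*I)))*(-33582) = (-18084 + (10931 + (-2328 - 3087*I)))*(-33582) = (-18084 + (8603 - 3087*I))*(-33582) = (-9481 - 3087*I)*(-33582) = 318390942 + 103667634*I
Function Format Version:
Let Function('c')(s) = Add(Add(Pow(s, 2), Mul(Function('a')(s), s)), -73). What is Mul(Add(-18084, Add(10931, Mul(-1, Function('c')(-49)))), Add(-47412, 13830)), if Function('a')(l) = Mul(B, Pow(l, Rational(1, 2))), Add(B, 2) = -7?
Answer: Add(318390942, Mul(103667634, I)) ≈ Add(3.1839e+8, Mul(1.0367e+8, I))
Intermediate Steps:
B = -9 (B = Add(-2, -7) = -9)
Function('a')(l) = Mul(-9, Pow(l, Rational(1, 2)))
Function('c')(s) = Add(-73, Pow(s, 2), Mul(-9, Pow(s, Rational(3, 2)))) (Function('c')(s) = Add(Add(Pow(s, 2), Mul(Mul(-9, Pow(s, Rational(1, 2))), s)), -73) = Add(Add(Pow(s, 2), Mul(-9, Pow(s, Rational(3, 2)))), -73) = Add(-73, Pow(s, 2), Mul(-9, Pow(s, Rational(3, 2)))))
Mul(Add(-18084, Add(10931, Mul(-1, Function('c')(-49)))), Add(-47412, 13830)) = Mul(Add(-18084, Add(10931, Mul(-1, Add(-73, Pow(-49, 2), Mul(-9, Pow(-49, Rational(3, 2))))))), Add(-47412, 13830)) = Mul(Add(-18084, Add(10931, Mul(-1, Add(-73, 2401, Mul(-9, Mul(-343, I)))))), -33582) = Mul(Add(-18084, Add(10931, Mul(-1, Add(-73, 2401, Mul(3087, I))))), -33582) = Mul(Add(-18084, Add(10931, Mul(-1, Add(2328, Mul(3087, I))))), -33582) = Mul(Add(-18084, Add(10931, Add(-2328, Mul(-3087, I)))), -33582) = Mul(Add(-18084, Add(8603, Mul(-3087, I))), -33582) = Mul(Add(-9481, Mul(-3087, I)), -33582) = Add(318390942, Mul(103667634, I))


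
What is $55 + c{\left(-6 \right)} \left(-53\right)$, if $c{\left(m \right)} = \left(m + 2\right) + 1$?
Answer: $214$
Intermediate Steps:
$c{\left(m \right)} = 3 + m$ ($c{\left(m \right)} = \left(2 + m\right) + 1 = 3 + m$)
$55 + c{\left(-6 \right)} \left(-53\right) = 55 + \left(3 - 6\right) \left(-53\right) = 55 - -159 = 55 + 159 = 214$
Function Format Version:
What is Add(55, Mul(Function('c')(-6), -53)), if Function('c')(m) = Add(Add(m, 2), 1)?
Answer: 214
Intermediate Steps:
Function('c')(m) = Add(3, m) (Function('c')(m) = Add(Add(2, m), 1) = Add(3, m))
Add(55, Mul(Function('c')(-6), -53)) = Add(55, Mul(Add(3, -6), -53)) = Add(55, Mul(-3, -53)) = Add(55, 159) = 214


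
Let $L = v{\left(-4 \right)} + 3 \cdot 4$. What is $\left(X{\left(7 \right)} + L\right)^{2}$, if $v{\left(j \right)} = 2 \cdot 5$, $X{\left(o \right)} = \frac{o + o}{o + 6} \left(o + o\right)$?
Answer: $\frac{232324}{169} \approx 1374.7$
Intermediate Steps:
$X{\left(o \right)} = \frac{4 o^{2}}{6 + o}$ ($X{\left(o \right)} = \frac{2 o}{6 + o} 2 o = \frac{4 o^{2}}{6 + o}$)
$v{\left(j \right)} = 10$
$L = 22$ ($L = 10 + 3 \cdot 4 = 10 + 12 = 22$)
$\left(X{\left(7 \right)} + L\right)^{2} = \left(\frac{4 \cdot 7^{2}}{6 + 7} + 22\right)^{2} = \left(4 \cdot 49 \cdot \frac{1}{13} + 22\right)^{2} = \left(\frac{196}{13} + 22\right)^{2} = \left(\frac{482}{13}\right)^{2} = \frac{232324}{169}$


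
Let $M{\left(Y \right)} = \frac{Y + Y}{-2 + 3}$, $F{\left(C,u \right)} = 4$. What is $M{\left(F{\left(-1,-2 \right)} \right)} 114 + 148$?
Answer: $1060$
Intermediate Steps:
$M{\left(Y \right)} = 2 Y$ ($M{\left(Y \right)} = \frac{2 Y}{1} = 2 Y 1 = 2 Y$)
$M{\left(F{\left(-1,-2 \right)} \right)} 114 + 148 = 2 \cdot 4 \cdot 114 + 148 = 8 \cdot 114 + 148 = 912 + 148 = 1060$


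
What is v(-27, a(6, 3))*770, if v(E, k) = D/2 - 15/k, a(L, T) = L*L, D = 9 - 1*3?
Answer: 11935/6 ≈ 1989.2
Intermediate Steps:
D = 6 (D = 9 - 3 = 6)
a(L, T) = L²
v(E, k) = 3 - 15/k (v(E, k) = 6/2 - 15/k = 6*(½) - 15/k = 3 - 15/k)
v(-27, a(6, 3))*770 = (3 - 15/(6²))*770 = (3 - 15/36)*770 = (3 - 15*1/36)*770 = (3 - 5/12)*770 = (31/12)*770 = 11935/6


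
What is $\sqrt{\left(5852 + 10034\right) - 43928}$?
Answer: $i \sqrt{28042} \approx 167.46 i$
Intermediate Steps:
$\sqrt{\left(5852 + 10034\right) - 43928} = \sqrt{15886 - 43928} = \sqrt{-28042} = i \sqrt{28042}$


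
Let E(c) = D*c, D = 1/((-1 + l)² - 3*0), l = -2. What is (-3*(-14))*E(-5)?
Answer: -70/3 ≈ -23.333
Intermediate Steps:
D = ⅑ (D = 1/((-1 - 2)² - 3*0) = 1/((-3)² + 0) = 1/(9 + 0) = 1/9 = ⅑ ≈ 0.11111)
E(c) = c/9
(-3*(-14))*E(-5) = (-3*(-14))*((⅑)*(-5)) = 42*(-5/9) = -70/3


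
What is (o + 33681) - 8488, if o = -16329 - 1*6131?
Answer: 2733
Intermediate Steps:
o = -22460 (o = -16329 - 6131 = -22460)
(o + 33681) - 8488 = (-22460 + 33681) - 8488 = 11221 - 8488 = 2733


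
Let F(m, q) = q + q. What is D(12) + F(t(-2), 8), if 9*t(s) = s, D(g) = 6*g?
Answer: 88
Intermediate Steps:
t(s) = s/9
F(m, q) = 2*q
D(12) + F(t(-2), 8) = 6*12 + 2*8 = 72 + 16 = 88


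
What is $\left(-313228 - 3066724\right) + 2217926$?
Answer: $-1162026$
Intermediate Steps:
$\left(-313228 - 3066724\right) + 2217926 = -3379952 + 2217926 = -1162026$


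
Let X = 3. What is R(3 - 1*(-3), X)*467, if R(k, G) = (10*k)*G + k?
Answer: 86862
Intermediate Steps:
R(k, G) = k + 10*G*k (R(k, G) = 10*G*k + k = k + 10*G*k)
R(3 - 1*(-3), X)*467 = ((3 - 1*(-3))*(1 + 10*3))*467 = ((3 + 3)*(1 + 30))*467 = (6*31)*467 = 186*467 = 86862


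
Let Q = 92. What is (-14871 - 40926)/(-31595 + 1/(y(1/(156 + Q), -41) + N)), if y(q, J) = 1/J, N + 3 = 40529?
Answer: 92710342305/52497146134 ≈ 1.7660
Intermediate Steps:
N = 40526 (N = -3 + 40529 = 40526)
(-14871 - 40926)/(-31595 + 1/(y(1/(156 + Q), -41) + N)) = (-14871 - 40926)/(-31595 + 1/(1/(-41) + 40526)) = -55797/(-31595 + 1/(-1/41 + 40526)) = -55797/(-31595 + 1/(1661565/41)) = -55797/(-31595 + 41/1661565) = -55797/(-52497146134/1661565) = -55797*(-1661565/52497146134) = 92710342305/52497146134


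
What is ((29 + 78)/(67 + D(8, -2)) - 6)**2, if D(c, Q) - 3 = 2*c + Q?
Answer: 157609/7056 ≈ 22.337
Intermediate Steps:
D(c, Q) = 3 + Q + 2*c (D(c, Q) = 3 + (2*c + Q) = 3 + (Q + 2*c) = 3 + Q + 2*c)
((29 + 78)/(67 + D(8, -2)) - 6)**2 = ((29 + 78)/(67 + (3 - 2 + 2*8)) - 6)**2 = (107/(67 + (3 - 2 + 16)) - 6)**2 = (107/(67 + 17) - 6)**2 = (107/84 - 6)**2 = (-397/84)**2 = 157609/7056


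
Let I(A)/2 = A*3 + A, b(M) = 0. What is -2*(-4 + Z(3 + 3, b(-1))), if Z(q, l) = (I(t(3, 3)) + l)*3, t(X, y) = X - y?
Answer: 8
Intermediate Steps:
I(A) = 8*A (I(A) = 2*(A*3 + A) = 2*(3*A + A) = 2*(4*A) = 8*A)
Z(q, l) = 3*l (Z(q, l) = (8*(3 - 1*3) + l)*3 = (8*(3 - 3) + l)*3 = (8*0 + l)*3 = (0 + l)*3 = l*3 = 3*l)
-2*(-4 + Z(3 + 3, b(-1))) = -2*(-4 + 3*0) = -2*(-4 + 0) = -2*(-4) = 8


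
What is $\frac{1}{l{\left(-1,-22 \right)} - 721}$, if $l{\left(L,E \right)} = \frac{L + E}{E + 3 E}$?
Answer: $- \frac{88}{63425} \approx -0.0013875$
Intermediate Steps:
$l{\left(L,E \right)} = \frac{E + L}{4 E}$
$\frac{1}{l{\left(-1,-22 \right)} - 721} = \frac{1}{\frac{-22 - 1}{4 \left(-22\right)} - 721} = \frac{1}{\frac{1}{4} \left(- \frac{1}{22}\right) \left(-23\right) - 721} = \frac{1}{\frac{23}{88} - 721} = \frac{1}{- \frac{63425}{88}} = - \frac{88}{63425}$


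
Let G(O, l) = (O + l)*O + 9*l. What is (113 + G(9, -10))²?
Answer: 196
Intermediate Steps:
G(O, l) = 9*l + O*(O + l) (G(O, l) = O*(O + l) + 9*l = 9*l + O*(O + l))
(113 + G(9, -10))² = (113 + (9² + 9*(-10) + 9*(-10)))² = (113 + (81 - 90 - 90))² = (113 - 99)² = 14² = 196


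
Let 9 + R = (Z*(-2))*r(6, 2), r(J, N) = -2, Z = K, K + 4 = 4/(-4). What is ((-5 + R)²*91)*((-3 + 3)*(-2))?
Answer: 0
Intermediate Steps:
K = -5 (K = -4 + 4/(-4) = -4 + 4*(-¼) = -4 - 1 = -5)
Z = -5
R = -29 (R = -9 - 5*(-2)*(-2) = -9 + 10*(-2) = -9 - 20 = -29)
((-5 + R)²*91)*((-3 + 3)*(-2)) = ((-5 - 29)²*91)*((-3 + 3)*(-2)) = ((-34)²*91)*(0*(-2)) = (1156*91)*0 = 105196*0 = 0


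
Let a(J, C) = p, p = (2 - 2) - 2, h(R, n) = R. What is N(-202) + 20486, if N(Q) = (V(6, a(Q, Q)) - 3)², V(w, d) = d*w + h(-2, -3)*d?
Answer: 20607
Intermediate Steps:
p = -2 (p = 0 - 2 = -2)
a(J, C) = -2
V(w, d) = -2*d + d*w (V(w, d) = d*w - 2*d = -2*d + d*w)
N(Q) = 121 (N(Q) = (-2*(-2 + 6) - 3)² = (-2*4 - 3)² = (-8 - 3)² = (-11)² = 121)
N(-202) + 20486 = 121 + 20486 = 20607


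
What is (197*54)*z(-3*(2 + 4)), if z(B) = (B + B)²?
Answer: 13786848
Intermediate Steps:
z(B) = 4*B² (z(B) = (2*B)² = 4*B²)
(197*54)*z(-3*(2 + 4)) = (197*54)*(4*(-3*(2 + 4))²) = 10638*(4*(-3*6)²) = 10638*(4*(-18)²) = 10638*(4*324) = 10638*1296 = 13786848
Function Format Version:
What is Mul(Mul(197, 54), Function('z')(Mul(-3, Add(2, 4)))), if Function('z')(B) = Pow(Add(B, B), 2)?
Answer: 13786848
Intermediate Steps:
Function('z')(B) = Mul(4, Pow(B, 2)) (Function('z')(B) = Pow(Mul(2, B), 2) = Mul(4, Pow(B, 2)))
Mul(Mul(197, 54), Function('z')(Mul(-3, Add(2, 4)))) = Mul(Mul(197, 54), Mul(4, Pow(Mul(-3, Add(2, 4)), 2))) = Mul(10638, Mul(4, Pow(Mul(-3, 6), 2))) = Mul(10638, Mul(4, Pow(-18, 2))) = Mul(10638, Mul(4, 324)) = Mul(10638, 1296) = 13786848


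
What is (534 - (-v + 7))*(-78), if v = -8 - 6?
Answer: -40014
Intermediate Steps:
v = -14
(534 - (-v + 7))*(-78) = (534 - (-1*(-14) + 7))*(-78) = (534 - (14 + 7))*(-78) = (534 - 1*21)*(-78) = (534 - 21)*(-78) = 513*(-78) = -40014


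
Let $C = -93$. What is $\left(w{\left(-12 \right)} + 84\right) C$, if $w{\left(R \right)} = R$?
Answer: $-6696$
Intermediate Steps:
$\left(w{\left(-12 \right)} + 84\right) C = \left(-12 + 84\right) \left(-93\right) = 72 \left(-93\right) = -6696$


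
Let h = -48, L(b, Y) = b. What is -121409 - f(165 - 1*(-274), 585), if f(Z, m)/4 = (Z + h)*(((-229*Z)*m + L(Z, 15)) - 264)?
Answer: 91979438031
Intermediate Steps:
f(Z, m) = 4*(-48 + Z)*(-264 + Z - 229*Z*m) (f(Z, m) = 4*((Z - 48)*(((-229*Z)*m + Z) - 264)) = 4*((-48 + Z)*((-229*Z*m + Z) - 264)) = 4*((-48 + Z)*((Z - 229*Z*m) - 264)) = 4*((-48 + Z)*(-264 + Z - 229*Z*m)) = 4*(-48 + Z)*(-264 + Z - 229*Z*m))
-121409 - f(165 - 1*(-274), 585) = -121409 - (50688 - 1248*(165 - 1*(-274)) + 4*(165 - 1*(-274))**2 - 916*585*(165 - 1*(-274))**2 + 43968*(165 - 1*(-274))*585) = -121409 - (50688 - 1248*(165 + 274) + 4*(165 + 274)**2 - 916*585*(165 + 274)**2 + 43968*(165 + 274)*585) = -121409 - (50688 - 1248*439 + 4*439**2 - 916*585*439**2 + 43968*439*585) = -121409 - (50688 - 547872 + 4*192721 - 916*585*192721 + 11291641920) = -121409 - (50688 - 547872 + 770884 - 103271475060 + 11291641920) = -121409 - 1*(-91979559440) = -121409 + 91979559440 = 91979438031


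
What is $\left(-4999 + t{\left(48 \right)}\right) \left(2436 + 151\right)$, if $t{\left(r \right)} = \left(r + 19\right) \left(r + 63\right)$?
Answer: $6307106$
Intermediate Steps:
$t{\left(r \right)} = \left(19 + r\right) \left(63 + r\right)$
$\left(-4999 + t{\left(48 \right)}\right) \left(2436 + 151\right) = \left(-4999 + \left(1197 + 48^{2} + 82 \cdot 48\right)\right) \left(2436 + 151\right) = \left(-4999 + \left(1197 + 2304 + 3936\right)\right) 2587 = \left(-4999 + 7437\right) 2587 = 2438 \cdot 2587 = 6307106$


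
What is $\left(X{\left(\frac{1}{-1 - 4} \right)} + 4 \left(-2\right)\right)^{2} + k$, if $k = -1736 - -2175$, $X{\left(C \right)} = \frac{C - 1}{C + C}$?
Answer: $464$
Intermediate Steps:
$X{\left(C \right)} = \frac{-1 + C}{2 C}$
$k = 439$ ($k = -1736 + 2175 = 439$)
$\left(X{\left(\frac{1}{-1 - 4} \right)} + 4 \left(-2\right)\right)^{2} + k = \left(\frac{-1 + \frac{1}{-1 - 4}}{2 \frac{1}{-1 - 4}} + 4 \left(-2\right)\right)^{2} + 439 = \left(\frac{-1 + \frac{1}{-5}}{2 \frac{1}{-5}} - 8\right)^{2} + 439 = \left(\frac{-1 - \frac{1}{5}}{2 \left(- \frac{1}{5}\right)} - 8\right)^{2} + 439 = \left(\frac{1}{2} \left(-5\right) \left(- \frac{6}{5}\right) - 8\right)^{2} + 439 = \left(3 - 8\right)^{2} + 439 = \left(-5\right)^{2} + 439 = 25 + 439 = 464$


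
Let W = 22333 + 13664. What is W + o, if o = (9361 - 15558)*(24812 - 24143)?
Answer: -4109796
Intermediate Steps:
o = -4145793 (o = -6197*669 = -4145793)
W = 35997
W + o = 35997 - 4145793 = -4109796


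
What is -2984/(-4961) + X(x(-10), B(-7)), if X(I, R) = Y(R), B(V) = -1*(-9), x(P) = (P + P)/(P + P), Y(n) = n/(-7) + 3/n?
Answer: -36556/104181 ≈ -0.35089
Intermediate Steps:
Y(n) = 3/n - n/7 (Y(n) = n*(-⅐) + 3/n = -n/7 + 3/n = 3/n - n/7)
x(P) = 1 (x(P) = (2*P)/((2*P)) = (2*P)*(1/(2*P)) = 1)
B(V) = 9
X(I, R) = 3/R - R/7
-2984/(-4961) + X(x(-10), B(-7)) = -2984/(-4961) + (3/9 - ⅐*9) = -2984*(-1/4961) + (3*(⅑) - 9/7) = 2984/4961 + (⅓ - 9/7) = 2984/4961 - 20/21 = -36556/104181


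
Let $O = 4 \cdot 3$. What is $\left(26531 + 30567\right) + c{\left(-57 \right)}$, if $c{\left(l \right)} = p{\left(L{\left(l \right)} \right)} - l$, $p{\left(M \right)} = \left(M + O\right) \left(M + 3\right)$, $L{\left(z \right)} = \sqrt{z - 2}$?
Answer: $57132 + 15 i \sqrt{59} \approx 57132.0 + 115.22 i$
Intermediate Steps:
$O = 12$
$L{\left(z \right)} = \sqrt{-2 + z}$
$p{\left(M \right)} = \left(3 + M\right) \left(12 + M\right)$ ($p{\left(M \right)} = \left(M + 12\right) \left(M + 3\right) = \left(12 + M\right) \left(3 + M\right) = \left(3 + M\right) \left(12 + M\right)$)
$c{\left(l \right)} = 34 + 15 \sqrt{-2 + l}$ ($c{\left(l \right)} = \left(36 + \left(\sqrt{-2 + l}\right)^{2} + 15 \sqrt{-2 + l}\right) - l = \left(36 + \left(-2 + l\right) + 15 \sqrt{-2 + l}\right) - l = \left(34 + l + 15 \sqrt{-2 + l}\right) - l = 34 + 15 \sqrt{-2 + l}$)
$\left(26531 + 30567\right) + c{\left(-57 \right)} = \left(26531 + 30567\right) + \left(34 + 15 \sqrt{-2 - 57}\right) = 57098 + \left(34 + 15 \sqrt{-59}\right) = 57098 + \left(34 + 15 i \sqrt{59}\right) = 57132 + 15 i \sqrt{59}$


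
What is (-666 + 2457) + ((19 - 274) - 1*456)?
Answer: 1080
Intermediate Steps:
(-666 + 2457) + ((19 - 274) - 1*456) = 1791 + (-255 - 456) = 1791 - 711 = 1080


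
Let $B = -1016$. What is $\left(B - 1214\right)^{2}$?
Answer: $4972900$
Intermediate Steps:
$\left(B - 1214\right)^{2} = \left(-1016 - 1214\right)^{2} = \left(-2230\right)^{2} = 4972900$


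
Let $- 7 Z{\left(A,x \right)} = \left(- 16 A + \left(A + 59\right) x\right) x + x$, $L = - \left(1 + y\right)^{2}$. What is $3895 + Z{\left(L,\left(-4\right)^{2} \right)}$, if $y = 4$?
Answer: $1735$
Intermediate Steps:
$L = -25$ ($L = - \left(1 + 4\right)^{2} = - 5^{2} = \left(-1\right) 25 = -25$)
$Z{\left(A,x \right)} = - \frac{x}{7} - \frac{x \left(- 16 A + x \left(59 + A\right)\right)}{7}$ ($Z{\left(A,x \right)} = - \frac{\left(- 16 A + \left(A + 59\right) x\right) x + x}{7} = - \frac{\left(- 16 A + \left(59 + A\right) x\right) x + x}{7} = - \frac{\left(- 16 A + x \left(59 + A\right)\right) x + x}{7} = - \frac{x \left(- 16 A + x \left(59 + A\right)\right) + x}{7} = - \frac{x + x \left(- 16 A + x \left(59 + A\right)\right)}{7} = - \frac{x}{7} - \frac{x \left(- 16 A + x \left(59 + A\right)\right)}{7}$)
$3895 + Z{\left(L,\left(-4\right)^{2} \right)} = 3895 + \frac{\left(-4\right)^{2} \left(-1 - 59 \left(-4\right)^{2} + 16 \left(-25\right) - - 25 \left(-4\right)^{2}\right)}{7} = 3895 + \frac{1}{7} \cdot 16 \left(-1 - 944 - 400 - \left(-25\right) 16\right) = 3895 + \frac{1}{7} \cdot 16 \left(-1 - 944 - 400 + 400\right) = 3895 + \frac{1}{7} \cdot 16 \left(-945\right) = 3895 - 2160 = 1735$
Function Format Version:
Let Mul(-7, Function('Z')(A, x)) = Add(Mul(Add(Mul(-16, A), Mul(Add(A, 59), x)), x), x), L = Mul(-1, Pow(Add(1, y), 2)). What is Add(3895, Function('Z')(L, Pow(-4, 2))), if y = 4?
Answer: 1735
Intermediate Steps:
L = -25 (L = Mul(-1, Pow(Add(1, 4), 2)) = Mul(-1, Pow(5, 2)) = Mul(-1, 25) = -25)
Function('Z')(A, x) = Add(Mul(Rational(-1, 7), x), Mul(Rational(-1, 7), x, Add(Mul(-16, A), Mul(x, Add(59, A))))) (Function('Z')(A, x) = Mul(Rational(-1, 7), Add(Mul(Add(Mul(-16, A), Mul(Add(A, 59), x)), x), x)) = Mul(Rational(-1, 7), Add(Mul(Add(Mul(-16, A), Mul(Add(59, A), x)), x), x)) = Mul(Rational(-1, 7), Add(Mul(Add(Mul(-16, A), Mul(x, Add(59, A))), x), x)) = Mul(Rational(-1, 7), Add(Mul(x, Add(Mul(-16, A), Mul(x, Add(59, A)))), x)) = Mul(Rational(-1, 7), Add(x, Mul(x, Add(Mul(-16, A), Mul(x, Add(59, A)))))) = Add(Mul(Rational(-1, 7), x), Mul(Rational(-1, 7), x, Add(Mul(-16, A), Mul(x, Add(59, A))))))
Add(3895, Function('Z')(L, Pow(-4, 2))) = Add(3895, Mul(Rational(1, 7), Pow(-4, 2), Add(-1, Mul(-59, Pow(-4, 2)), Mul(16, -25), Mul(-1, -25, Pow(-4, 2))))) = Add(3895, Mul(Rational(1, 7), 16, Add(-1, Mul(-59, 16), -400, Mul(-1, -25, 16)))) = Add(3895, Mul(Rational(1, 7), 16, Add(-1, -944, -400, 400))) = Add(3895, Mul(Rational(1, 7), 16, -945)) = Add(3895, -2160) = 1735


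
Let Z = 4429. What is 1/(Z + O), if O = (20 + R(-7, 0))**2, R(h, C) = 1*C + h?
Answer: 1/4598 ≈ 0.00021749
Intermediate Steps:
R(h, C) = C + h
O = 169 (O = (20 + (0 - 7))**2 = (20 - 7)**2 = 13**2 = 169)
1/(Z + O) = 1/(4429 + 169) = 1/4598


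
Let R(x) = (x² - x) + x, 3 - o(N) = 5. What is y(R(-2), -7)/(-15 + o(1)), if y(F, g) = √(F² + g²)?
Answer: -√65/17 ≈ -0.47425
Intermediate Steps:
o(N) = -2 (o(N) = 3 - 1*5 = 3 - 5 = -2)
R(x) = x²
y(R(-2), -7)/(-15 + o(1)) = √(((-2)²)² + (-7)²)/(-15 - 2) = √(4² + 49)/(-17) = -√(16 + 49)/17 = -√65/17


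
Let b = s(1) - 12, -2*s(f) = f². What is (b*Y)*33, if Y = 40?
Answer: -16500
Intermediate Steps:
s(f) = -f²/2
b = -25/2 (b = -½*1² - 12 = -½*1 - 12 = -½ - 12 = -25/2 ≈ -12.500)
(b*Y)*33 = -25/2*40*33 = -500*33 = -16500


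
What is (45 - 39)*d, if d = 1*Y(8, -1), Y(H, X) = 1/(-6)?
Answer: -1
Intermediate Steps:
Y(H, X) = -⅙
d = -⅙ (d = 1*(-⅙) = -⅙ ≈ -0.16667)
(45 - 39)*d = (45 - 39)*(-⅙) = 6*(-⅙) = -1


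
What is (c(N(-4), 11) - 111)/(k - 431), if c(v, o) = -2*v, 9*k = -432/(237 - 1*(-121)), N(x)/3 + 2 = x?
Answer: 13425/77173 ≈ 0.17396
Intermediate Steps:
N(x) = -6 + 3*x
k = -24/179 (k = (-432/(237 - 1*(-121)))/9 = (-432/(237 + 121))/9 = (-432/358)/9 = (-432*1/358)/9 = (1/9)*(-216/179) = -24/179 ≈ -0.13408)
(c(N(-4), 11) - 111)/(k - 431) = (-2*(-6 + 3*(-4)) - 111)/(-24/179 - 431) = (-2*(-6 - 12) - 111)/(-77173/179) = (-2*(-18) - 111)*(-179/77173) = (36 - 111)*(-179/77173) = -75*(-179/77173) = 13425/77173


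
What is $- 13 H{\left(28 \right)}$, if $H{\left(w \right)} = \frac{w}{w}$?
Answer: $-13$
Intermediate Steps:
$H{\left(w \right)} = 1$
$- 13 H{\left(28 \right)} = \left(-13\right) 1 = -13$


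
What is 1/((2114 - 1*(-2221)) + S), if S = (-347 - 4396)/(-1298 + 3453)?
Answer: 2155/9337182 ≈ 0.00023080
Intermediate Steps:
S = -4743/2155 ≈ -2.2009
1/((2114 - 1*(-2221)) + S) = 1/((2114 - 1*(-2221)) - 4743/2155) = 1/((2114 + 2221) - 4743/2155) = 1/(4335 - 4743/2155) = 1/(9337182/2155) = 2155/9337182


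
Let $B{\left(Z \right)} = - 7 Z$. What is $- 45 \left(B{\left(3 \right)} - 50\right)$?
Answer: $3195$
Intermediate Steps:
$- 45 \left(B{\left(3 \right)} - 50\right) = - 45 \left(\left(-7\right) 3 - 50\right) = - 45 \left(-21 - 50\right) = \left(-45\right) \left(-71\right) = 3195$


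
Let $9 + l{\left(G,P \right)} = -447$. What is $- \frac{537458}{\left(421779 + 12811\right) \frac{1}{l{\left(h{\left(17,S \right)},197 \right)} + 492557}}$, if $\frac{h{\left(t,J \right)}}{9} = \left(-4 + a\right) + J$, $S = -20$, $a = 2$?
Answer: $- \frac{132241809629}{217295} \approx -6.0858 \cdot 10^{5}$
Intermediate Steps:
$h{\left(t,J \right)} = -18 + 9 J$ ($h{\left(t,J \right)} = 9 \left(\left(-4 + 2\right) + J\right) = 9 \left(-2 + J\right) = -18 + 9 J$)
$l{\left(G,P \right)} = -456$ ($l{\left(G,P \right)} = -9 - 447 = -456$)
$- \frac{537458}{\left(421779 + 12811\right) \frac{1}{l{\left(h{\left(17,S \right)},197 \right)} + 492557}} = - \frac{537458}{\left(421779 + 12811\right) \frac{1}{-456 + 492557}} = - \frac{537458}{434590 \cdot \frac{1}{492101}} = - \frac{537458}{\frac{434590}{492101}} = \left(-537458\right) \frac{492101}{434590} = - \frac{132241809629}{217295}$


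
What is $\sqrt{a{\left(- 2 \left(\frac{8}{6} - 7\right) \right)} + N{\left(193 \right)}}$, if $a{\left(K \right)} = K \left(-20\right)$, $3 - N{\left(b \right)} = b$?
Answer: $\frac{25 i \sqrt{6}}{3} \approx 20.412 i$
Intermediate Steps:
$N{\left(b \right)} = 3 - b$
$a{\left(K \right)} = - 20 K$
$\sqrt{a{\left(- 2 \left(\frac{8}{6} - 7\right) \right)} + N{\left(193 \right)}} = \sqrt{- 20 \left(- 2 \left(\frac{8}{6} - 7\right)\right) + \left(3 - 193\right)} = \sqrt{- 20 \left(- 2 \left(8 \cdot \frac{1}{6} - 7\right)\right) + \left(3 - 193\right)} = \sqrt{- 20 \left(- 2 \left(\frac{4}{3} - 7\right)\right) - 190} = \sqrt{- 20 \left(\left(-2\right) \left(- \frac{17}{3}\right)\right) - 190} = \sqrt{\left(-20\right) \frac{34}{3} - 190} = \sqrt{- \frac{680}{3} - 190} = \sqrt{- \frac{1250}{3}} = \frac{25 i \sqrt{6}}{3}$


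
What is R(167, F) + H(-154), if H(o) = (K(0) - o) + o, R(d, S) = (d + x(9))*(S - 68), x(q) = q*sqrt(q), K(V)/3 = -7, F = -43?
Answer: -21555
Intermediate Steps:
K(V) = -21 (K(V) = 3*(-7) = -21)
x(q) = q**(3/2)
R(d, S) = (-68 + S)*(27 + d) (R(d, S) = (d + 9**(3/2))*(S - 68) = (d + 27)*(-68 + S) = (27 + d)*(-68 + S) = (-68 + S)*(27 + d))
H(o) = -21 (H(o) = (-21 - o) + o = -21)
R(167, F) + H(-154) = (-1836 - 68*167 + 27*(-43) - 43*167) - 21 = (-1836 - 11356 - 1161 - 7181) - 21 = -21534 - 21 = -21555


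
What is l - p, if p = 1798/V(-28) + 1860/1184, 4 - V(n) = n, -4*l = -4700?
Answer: 661407/592 ≈ 1117.2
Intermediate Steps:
l = 1175 (l = -¼*(-4700) = 1175)
V(n) = 4 - n
p = 34193/592 (p = 1798/(4 - 1*(-28)) + 1860/1184 = 1798/(4 + 28) + 1860*(1/1184) = 1798/32 + 465/296 = 1798*(1/32) + 465/296 = 899/16 + 465/296 = 34193/592 ≈ 57.758)
l - p = 1175 - 1*34193/592 = 1175 - 34193/592 = 661407/592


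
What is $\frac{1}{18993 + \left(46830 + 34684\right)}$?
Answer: $\frac{1}{100507} \approx 9.9496 \cdot 10^{-6}$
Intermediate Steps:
$\frac{1}{18993 + \left(46830 + 34684\right)} = \frac{1}{18993 + 81514} = \frac{1}{100507}$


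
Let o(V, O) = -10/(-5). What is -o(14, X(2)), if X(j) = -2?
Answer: -2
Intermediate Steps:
o(V, O) = 2 (o(V, O) = -10*(-⅕) = 2)
-o(14, X(2)) = -1*2 = -2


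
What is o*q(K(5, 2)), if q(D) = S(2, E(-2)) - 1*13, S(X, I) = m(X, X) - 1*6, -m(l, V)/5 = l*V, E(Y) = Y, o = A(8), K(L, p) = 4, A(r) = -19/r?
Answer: 741/8 ≈ 92.625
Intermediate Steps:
o = -19/8 ≈ -2.3750
m(l, V) = -5*V*l (m(l, V) = -5*l*V = -5*V*l)
S(X, I) = -6 - 5*X² (S(X, I) = -5*X*X - 1*6 = -5*X² - 6 = -6 - 5*X²)
q(D) = -39 (q(D) = (-6 - 5*2²) - 1*13 = (-6 - 5*4) - 13 = (-6 - 20) - 13 = -26 - 13 = -39)
o*q(K(5, 2)) = -19/8*(-39) = 741/8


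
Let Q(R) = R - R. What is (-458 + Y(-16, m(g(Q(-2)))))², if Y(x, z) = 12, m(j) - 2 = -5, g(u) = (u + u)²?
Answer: 198916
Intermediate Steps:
Q(R) = 0
g(u) = 4*u² (g(u) = (2*u)² = 4*u²)
m(j) = -3 (m(j) = 2 - 5 = -3)
(-458 + Y(-16, m(g(Q(-2)))))² = (-458 + 12)² = (-446)² = 198916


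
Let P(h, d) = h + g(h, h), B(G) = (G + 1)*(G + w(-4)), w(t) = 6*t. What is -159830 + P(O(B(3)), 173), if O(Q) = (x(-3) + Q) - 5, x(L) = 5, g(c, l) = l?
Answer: -159998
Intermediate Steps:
B(G) = (1 + G)*(-24 + G) (B(G) = (G + 1)*(G + 6*(-4)) = (1 + G)*(G - 24) = (1 + G)*(-24 + G))
O(Q) = Q (O(Q) = (5 + Q) - 5 = Q)
P(h, d) = 2*h (P(h, d) = h + h = 2*h)
-159830 + P(O(B(3)), 173) = -159830 + 2*(-24 + 3² - 23*3) = -159830 + 2*(-24 + 9 - 69) = -159830 + 2*(-84) = -159830 - 168 = -159998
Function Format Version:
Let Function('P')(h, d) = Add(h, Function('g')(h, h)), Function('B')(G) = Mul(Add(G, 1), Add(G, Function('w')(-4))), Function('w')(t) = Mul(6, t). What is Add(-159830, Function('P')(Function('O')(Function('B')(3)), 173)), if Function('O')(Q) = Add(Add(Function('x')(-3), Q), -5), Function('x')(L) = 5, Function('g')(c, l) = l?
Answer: -159998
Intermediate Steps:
Function('B')(G) = Mul(Add(1, G), Add(-24, G)) (Function('B')(G) = Mul(Add(G, 1), Add(G, Mul(6, -4))) = Mul(Add(1, G), Add(G, -24)) = Mul(Add(1, G), Add(-24, G)))
Function('O')(Q) = Q (Function('O')(Q) = Add(Add(5, Q), -5) = Q)
Function('P')(h, d) = Mul(2, h) (Function('P')(h, d) = Add(h, h) = Mul(2, h))
Add(-159830, Function('P')(Function('O')(Function('B')(3)), 173)) = Add(-159830, Mul(2, Add(-24, Pow(3, 2), Mul(-23, 3)))) = Add(-159830, Mul(2, Add(-24, 9, -69))) = Add(-159830, Mul(2, -84)) = Add(-159830, -168) = -159998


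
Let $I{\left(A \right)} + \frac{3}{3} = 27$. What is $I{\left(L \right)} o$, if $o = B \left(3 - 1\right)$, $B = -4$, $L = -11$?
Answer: $-208$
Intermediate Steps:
$I{\left(A \right)} = 26$ ($I{\left(A \right)} = -1 + 27 = 26$)
$o = -8$ ($o = - 4 \left(3 - 1\right) = \left(-4\right) 2 = -8$)
$I{\left(L \right)} o = 26 \left(-8\right) = -208$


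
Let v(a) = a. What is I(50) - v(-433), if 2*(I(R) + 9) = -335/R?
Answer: 8413/20 ≈ 420.65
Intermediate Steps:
I(R) = -9 - 335/(2*R) (I(R) = -9 + (-335/R)/2 = -9 - 335/(2*R))
I(50) - v(-433) = (-9 - 335/2/50) - 1*(-433) = (-9 - 335/2*1/50) + 433 = (-9 - 67/20) + 433 = -247/20 + 433 = 8413/20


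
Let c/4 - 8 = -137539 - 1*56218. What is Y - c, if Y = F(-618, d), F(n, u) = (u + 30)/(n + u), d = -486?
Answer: 35649835/46 ≈ 7.7500e+5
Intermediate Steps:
F(n, u) = (30 + u)/(n + u)
c = -774996 (c = 32 + 4*(-137539 - 1*56218) = 32 + 4*(-137539 - 56218) = 32 + 4*(-193757) = 32 - 775028 = -774996)
Y = 19/46 (Y = (30 - 486)/(-618 - 486) = -456/(-1104) = -1/1104*(-456) = 19/46 ≈ 0.41304)
Y - c = 19/46 - 1*(-774996) = 19/46 + 774996 = 35649835/46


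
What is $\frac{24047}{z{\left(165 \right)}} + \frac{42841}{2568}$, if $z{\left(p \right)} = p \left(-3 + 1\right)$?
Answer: $- \frac{2645287}{47080} \approx -56.187$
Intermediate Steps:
$z{\left(p \right)} = - 2 p$ ($z{\left(p \right)} = p \left(-2\right) = - 2 p$)
$\frac{24047}{z{\left(165 \right)}} + \frac{42841}{2568} = \frac{24047}{\left(-2\right) 165} + \frac{42841}{2568} = \frac{24047}{-330} + 42841 \cdot \frac{1}{2568} = 24047 \left(- \frac{1}{330}\right) + \frac{42841}{2568} = - \frac{24047}{330} + \frac{42841}{2568} = - \frac{2645287}{47080}$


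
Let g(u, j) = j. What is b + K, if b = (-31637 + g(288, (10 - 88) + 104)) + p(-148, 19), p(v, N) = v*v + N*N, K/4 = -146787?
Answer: -596494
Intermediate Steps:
K = -587148 (K = 4*(-146787) = -587148)
p(v, N) = N² + v² (p(v, N) = v² + N² = N² + v²)
b = -9346 (b = (-31637 + ((10 - 88) + 104)) + (19² + (-148)²) = (-31637 + (-78 + 104)) + (361 + 21904) = (-31637 + 26) + 22265 = -31611 + 22265 = -9346)
b + K = -9346 - 587148 = -596494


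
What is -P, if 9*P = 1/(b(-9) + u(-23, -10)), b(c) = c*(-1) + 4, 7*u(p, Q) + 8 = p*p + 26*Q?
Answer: -7/3168 ≈ -0.0022096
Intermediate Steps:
u(p, Q) = -8/7 + p**2/7 + 26*Q/7 (u(p, Q) = -8/7 + (p*p + 26*Q)/7 = -8/7 + (p**2 + 26*Q)/7 = -8/7 + (p**2/7 + 26*Q/7) = -8/7 + p**2/7 + 26*Q/7)
b(c) = 4 - c (b(c) = -c + 4 = 4 - c)
P = 7/3168 (P = 1/(9*((4 - 1*(-9)) + (-8/7 + (1/7)*(-23)**2 + (26/7)*(-10)))) = 1/(9*((4 + 9) + (-8/7 + (1/7)*529 - 260/7))) = 1/(9*(13 + (-8/7 + 529/7 - 260/7))) = 1/(9*(13 + 261/7)) = 1/(9*(352/7)) = (1/9)*(7/352) = 7/3168 ≈ 0.0022096)
-P = -1*7/3168 = -7/3168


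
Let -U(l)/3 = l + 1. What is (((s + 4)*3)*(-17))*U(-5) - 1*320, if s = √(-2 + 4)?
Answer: -2768 - 612*√2 ≈ -3633.5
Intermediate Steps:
U(l) = -3 - 3*l (U(l) = -3*(l + 1) = -3*(1 + l) = -3 - 3*l)
s = √2 ≈ 1.4142
(((s + 4)*3)*(-17))*U(-5) - 1*320 = (((√2 + 4)*3)*(-17))*(-3 - 3*(-5)) - 1*320 = (((4 + √2)*3)*(-17))*(-3 + 15) - 320 = ((12 + 3*√2)*(-17))*12 - 320 = (-204 - 51*√2)*12 - 320 = (-2448 - 612*√2) - 320 = -2768 - 612*√2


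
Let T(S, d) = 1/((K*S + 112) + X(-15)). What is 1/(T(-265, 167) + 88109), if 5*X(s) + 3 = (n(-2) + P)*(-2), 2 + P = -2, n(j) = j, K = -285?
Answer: 378194/33322295151 ≈ 1.1350e-5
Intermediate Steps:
P = -4 (P = -2 - 2 = -4)
X(s) = 9/5 (X(s) = -⅗ + ((-2 - 4)*(-2))/5 = -⅗ + (-6*(-2))/5 = -⅗ + (⅕)*12 = -⅗ + 12/5 = 9/5)
T(S, d) = 1/(569/5 - 285*S) (T(S, d) = 1/((-285*S + 112) + 9/5) = 1/((112 - 285*S) + 9/5) = 1/(569/5 - 285*S))
1/(T(-265, 167) + 88109) = 1/(-5/(-569 + 1425*(-265)) + 88109) = 1/(-5/(-569 - 377625) + 88109) = 1/(-5/(-378194) + 88109) = 1/(-5*(-1/378194) + 88109) = 1/(5/378194 + 88109) = 1/(33322295151/378194) = 378194/33322295151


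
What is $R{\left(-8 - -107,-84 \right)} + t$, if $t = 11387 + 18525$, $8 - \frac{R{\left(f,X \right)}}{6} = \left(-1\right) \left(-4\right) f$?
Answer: $27584$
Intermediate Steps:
$R{\left(f,X \right)} = 48 - 24 f$ ($R{\left(f,X \right)} = 48 - 6 \left(-1\right) \left(-4\right) f = 48 - 6 \cdot 4 f = 48 - 24 f$)
$t = 29912$
$R{\left(-8 - -107,-84 \right)} + t = \left(48 - 24 \left(-8 - -107\right)\right) + 29912 = \left(48 - 24 \left(-8 + 107\right)\right) + 29912 = \left(48 - 2376\right) + 29912 = -2328 + 29912 = 27584$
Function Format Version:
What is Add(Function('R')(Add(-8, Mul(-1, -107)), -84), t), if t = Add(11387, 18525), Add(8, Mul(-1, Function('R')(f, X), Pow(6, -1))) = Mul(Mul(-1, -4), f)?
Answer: 27584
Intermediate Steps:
Function('R')(f, X) = Add(48, Mul(-24, f)) (Function('R')(f, X) = Add(48, Mul(-6, Mul(Mul(-1, -4), f))) = Add(48, Mul(-6, Mul(4, f))) = Add(48, Mul(-24, f)))
t = 29912
Add(Function('R')(Add(-8, Mul(-1, -107)), -84), t) = Add(Add(48, Mul(-24, Add(-8, Mul(-1, -107)))), 29912) = Add(Add(48, Mul(-24, Add(-8, 107))), 29912) = Add(Add(48, Mul(-24, 99)), 29912) = Add(Add(48, -2376), 29912) = Add(-2328, 29912) = 27584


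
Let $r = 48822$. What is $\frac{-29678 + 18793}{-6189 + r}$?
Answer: $- \frac{10885}{42633} \approx -0.25532$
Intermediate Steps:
$\frac{-29678 + 18793}{-6189 + r} = \frac{-29678 + 18793}{-6189 + 48822} = - \frac{10885}{42633}$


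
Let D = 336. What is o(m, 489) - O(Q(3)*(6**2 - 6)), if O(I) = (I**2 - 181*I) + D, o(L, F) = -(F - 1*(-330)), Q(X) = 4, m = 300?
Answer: 6165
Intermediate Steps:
o(L, F) = -330 - F (o(L, F) = -(F + 330) = -(330 + F) = -330 - F)
O(I) = 336 + I**2 - 181*I (O(I) = (I**2 - 181*I) + 336 = 336 + I**2 - 181*I)
o(m, 489) - O(Q(3)*(6**2 - 6)) = (-330 - 1*489) - (336 + (4*(6**2 - 6))**2 - 724*(6**2 - 6)) = (-330 - 489) - (336 + (4*(36 - 6))**2 - 724*(36 - 6)) = -819 - (336 + (4*30)**2 - 724*30) = -819 - (336 + 120**2 - 181*120) = -819 - (336 + 14400 - 21720) = -819 - 1*(-6984) = -819 + 6984 = 6165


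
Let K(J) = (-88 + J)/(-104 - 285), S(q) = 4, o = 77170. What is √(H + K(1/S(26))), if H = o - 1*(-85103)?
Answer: √98221387071/778 ≈ 402.83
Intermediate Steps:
K(J) = 88/389 - J/389 (K(J) = (-88 + J)/(-389) = (-88 + J)*(-1/389) = 88/389 - J/389)
H = 162273 (H = 77170 - 1*(-85103) = 77170 + 85103 = 162273)
√(H + K(1/S(26))) = √(162273 + (88/389 - 1/389/4)) = √(162273 + (88/389 - 1/389*¼)) = √(162273 + (88/389 - 1/1556)) = √(162273 + 351/1556) = √(252497139/1556) = √98221387071/778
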